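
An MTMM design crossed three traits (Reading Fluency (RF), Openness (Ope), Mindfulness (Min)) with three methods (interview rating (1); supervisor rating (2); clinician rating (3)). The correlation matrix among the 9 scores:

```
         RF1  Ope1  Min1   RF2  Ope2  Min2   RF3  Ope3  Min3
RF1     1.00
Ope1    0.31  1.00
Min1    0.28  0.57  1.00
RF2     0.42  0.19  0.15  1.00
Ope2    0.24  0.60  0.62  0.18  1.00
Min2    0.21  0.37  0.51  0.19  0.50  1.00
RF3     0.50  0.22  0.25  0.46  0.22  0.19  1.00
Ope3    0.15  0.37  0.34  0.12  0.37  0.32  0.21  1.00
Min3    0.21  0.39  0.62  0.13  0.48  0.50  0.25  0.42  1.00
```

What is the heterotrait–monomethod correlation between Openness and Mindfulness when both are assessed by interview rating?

0.57

Different traits, same method: r(Ope1, Min1) = 0.57.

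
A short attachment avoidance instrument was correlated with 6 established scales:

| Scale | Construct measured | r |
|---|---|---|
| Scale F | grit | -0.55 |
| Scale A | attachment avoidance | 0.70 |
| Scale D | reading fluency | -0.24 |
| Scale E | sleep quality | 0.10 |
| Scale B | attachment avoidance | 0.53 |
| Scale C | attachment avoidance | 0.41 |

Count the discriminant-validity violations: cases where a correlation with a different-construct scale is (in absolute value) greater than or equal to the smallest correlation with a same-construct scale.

1

Convergent (same construct = attachment avoidance): Scale A, Scale B, Scale C.
Smallest convergent = 0.41. Discriminant |r|: 0.55, 0.24, 0.10; count ≥ 0.41 → 1.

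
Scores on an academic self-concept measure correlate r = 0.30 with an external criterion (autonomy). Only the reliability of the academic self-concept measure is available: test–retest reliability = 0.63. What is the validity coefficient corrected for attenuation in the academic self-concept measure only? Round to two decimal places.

0.38

Single correction: r_c = r_obs / √r_xx = 0.30 / √0.63 = 0.30 / 0.7937 ≈ 0.38.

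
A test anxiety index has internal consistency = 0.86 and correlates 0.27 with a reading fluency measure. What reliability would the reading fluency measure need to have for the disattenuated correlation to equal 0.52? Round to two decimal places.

r_true = r_obs / √(r_xx · r_yy) ⇒ 0.52 = 0.27 / √(0.86 · r_yy).
√(0.86 · r_yy) = 0.27 / 0.52 = 0.5192; 0.86 · r_yy = 0.2696; r_yy = 0.2696 / 0.86 ≈ 0.31.

0.31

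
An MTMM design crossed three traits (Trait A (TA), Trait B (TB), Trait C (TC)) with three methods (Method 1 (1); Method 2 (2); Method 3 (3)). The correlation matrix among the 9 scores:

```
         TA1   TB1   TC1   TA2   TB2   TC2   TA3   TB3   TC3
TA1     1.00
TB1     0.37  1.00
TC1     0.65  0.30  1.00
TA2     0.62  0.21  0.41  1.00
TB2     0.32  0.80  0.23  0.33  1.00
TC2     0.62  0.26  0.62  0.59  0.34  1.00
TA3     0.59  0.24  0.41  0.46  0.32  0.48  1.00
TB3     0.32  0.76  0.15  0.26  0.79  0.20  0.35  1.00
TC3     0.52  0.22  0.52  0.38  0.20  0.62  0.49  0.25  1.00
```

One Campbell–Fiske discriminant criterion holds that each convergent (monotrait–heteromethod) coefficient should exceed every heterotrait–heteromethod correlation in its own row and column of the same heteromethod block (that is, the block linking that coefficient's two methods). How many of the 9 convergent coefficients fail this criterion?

Convergent coefficients and their comparison sets:
TA (methods 1·2): 0.62 vs {0.32, 0.21, 0.62, 0.41} → fail.
TA (methods 1·3): 0.59 vs {0.32, 0.24, 0.52, 0.41} → pass.
TA (methods 2·3): 0.46 vs {0.26, 0.32, 0.38, 0.48} → fail.
TB (methods 1·2): 0.80 vs {0.21, 0.32, 0.26, 0.23} → pass.
TB (methods 1·3): 0.76 vs {0.24, 0.32, 0.22, 0.15} → pass.
TB (methods 2·3): 0.79 vs {0.32, 0.26, 0.20, 0.20} → pass.
TC (methods 1·2): 0.62 vs {0.41, 0.62, 0.23, 0.26} → fail.
TC (methods 1·3): 0.52 vs {0.41, 0.52, 0.15, 0.22} → fail.
TC (methods 2·3): 0.62 vs {0.48, 0.38, 0.20, 0.20} → pass.
4 of 9 fail.

4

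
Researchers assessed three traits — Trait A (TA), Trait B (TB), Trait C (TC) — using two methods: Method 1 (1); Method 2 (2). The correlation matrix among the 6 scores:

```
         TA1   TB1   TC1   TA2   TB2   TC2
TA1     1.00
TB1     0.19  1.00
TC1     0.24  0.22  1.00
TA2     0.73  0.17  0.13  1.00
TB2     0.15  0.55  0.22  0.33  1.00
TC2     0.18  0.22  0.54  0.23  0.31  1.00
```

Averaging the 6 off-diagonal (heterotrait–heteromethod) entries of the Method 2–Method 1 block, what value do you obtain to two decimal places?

0.18

HTHM values (method 2 × method 1): 0.17, 0.13, 0.15, 0.22, 0.18, 0.22; mean = 1.07/6 = 0.18.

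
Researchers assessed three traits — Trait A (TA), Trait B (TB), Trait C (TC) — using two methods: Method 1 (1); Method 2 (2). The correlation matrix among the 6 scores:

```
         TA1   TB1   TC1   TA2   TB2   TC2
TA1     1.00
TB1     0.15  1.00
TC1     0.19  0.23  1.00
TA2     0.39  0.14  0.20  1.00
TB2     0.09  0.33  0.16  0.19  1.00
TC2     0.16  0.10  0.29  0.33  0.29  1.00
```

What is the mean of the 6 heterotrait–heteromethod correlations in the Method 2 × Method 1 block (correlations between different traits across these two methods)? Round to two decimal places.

HTHM values (method 2 × method 1): 0.14, 0.20, 0.09, 0.16, 0.16, 0.10; mean = 0.85/6 = 0.14.

0.14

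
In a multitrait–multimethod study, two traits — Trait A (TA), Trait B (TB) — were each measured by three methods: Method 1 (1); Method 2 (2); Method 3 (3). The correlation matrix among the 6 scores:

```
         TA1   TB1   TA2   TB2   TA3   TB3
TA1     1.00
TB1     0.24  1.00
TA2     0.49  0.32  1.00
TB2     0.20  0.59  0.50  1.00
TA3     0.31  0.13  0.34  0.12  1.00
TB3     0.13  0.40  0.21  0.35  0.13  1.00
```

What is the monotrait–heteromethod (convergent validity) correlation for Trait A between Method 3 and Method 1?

0.31

Same trait (TA), different methods: r(TA3, TA1) = 0.31.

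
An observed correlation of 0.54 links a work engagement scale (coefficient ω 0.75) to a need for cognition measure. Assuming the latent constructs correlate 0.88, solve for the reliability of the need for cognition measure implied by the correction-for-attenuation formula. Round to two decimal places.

0.50

r_true = r_obs / √(r_xx · r_yy) ⇒ 0.88 = 0.54 / √(0.75 · r_yy).
√(0.75 · r_yy) = 0.54 / 0.88 = 0.6136; 0.75 · r_yy = 0.3765; r_yy = 0.3765 / 0.75 ≈ 0.50.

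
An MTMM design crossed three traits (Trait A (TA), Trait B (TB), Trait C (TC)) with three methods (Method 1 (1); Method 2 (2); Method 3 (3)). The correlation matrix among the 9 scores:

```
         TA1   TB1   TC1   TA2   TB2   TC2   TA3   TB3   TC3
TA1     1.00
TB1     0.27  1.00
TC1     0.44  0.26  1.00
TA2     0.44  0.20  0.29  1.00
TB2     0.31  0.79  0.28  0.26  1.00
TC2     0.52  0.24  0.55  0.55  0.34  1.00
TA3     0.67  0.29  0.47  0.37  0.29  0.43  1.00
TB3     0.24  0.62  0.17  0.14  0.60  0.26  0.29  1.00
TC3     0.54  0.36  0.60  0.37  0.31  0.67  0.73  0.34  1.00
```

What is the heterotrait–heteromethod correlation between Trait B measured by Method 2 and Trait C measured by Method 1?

0.28

Different traits and methods: r(TB2, TC1) = 0.28.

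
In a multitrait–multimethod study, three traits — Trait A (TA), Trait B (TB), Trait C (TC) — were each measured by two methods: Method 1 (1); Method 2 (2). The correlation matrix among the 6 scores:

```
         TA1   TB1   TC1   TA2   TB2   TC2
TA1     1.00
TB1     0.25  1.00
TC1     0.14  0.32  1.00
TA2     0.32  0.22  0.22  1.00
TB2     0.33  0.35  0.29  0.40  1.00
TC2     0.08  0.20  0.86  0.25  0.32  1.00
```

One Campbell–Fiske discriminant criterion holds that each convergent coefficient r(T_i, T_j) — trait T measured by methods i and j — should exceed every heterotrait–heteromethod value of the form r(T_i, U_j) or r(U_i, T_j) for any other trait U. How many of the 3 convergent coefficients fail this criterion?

1

Convergent coefficients and their comparison sets:
TA (methods 1·2): 0.32 vs {0.33, 0.22, 0.08, 0.22} → fail.
TB (methods 1·2): 0.35 vs {0.22, 0.33, 0.20, 0.29} → pass.
TC (methods 1·2): 0.86 vs {0.22, 0.08, 0.29, 0.20} → pass.
1 of 3 fail.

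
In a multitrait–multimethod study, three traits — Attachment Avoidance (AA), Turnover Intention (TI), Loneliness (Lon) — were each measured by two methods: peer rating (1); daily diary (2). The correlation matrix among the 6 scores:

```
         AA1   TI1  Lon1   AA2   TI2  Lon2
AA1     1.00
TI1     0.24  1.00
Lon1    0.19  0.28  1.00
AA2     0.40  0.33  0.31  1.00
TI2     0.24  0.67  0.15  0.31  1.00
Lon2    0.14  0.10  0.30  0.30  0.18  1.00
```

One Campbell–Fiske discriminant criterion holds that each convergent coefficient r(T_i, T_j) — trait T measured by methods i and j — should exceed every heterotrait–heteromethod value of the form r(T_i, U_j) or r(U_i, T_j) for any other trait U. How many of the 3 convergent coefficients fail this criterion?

Convergent coefficients and their comparison sets:
AA (methods 1·2): 0.40 vs {0.24, 0.33, 0.14, 0.31} → pass.
TI (methods 1·2): 0.67 vs {0.33, 0.24, 0.10, 0.15} → pass.
Lon (methods 1·2): 0.30 vs {0.31, 0.14, 0.15, 0.10} → fail.
1 of 3 fail.

1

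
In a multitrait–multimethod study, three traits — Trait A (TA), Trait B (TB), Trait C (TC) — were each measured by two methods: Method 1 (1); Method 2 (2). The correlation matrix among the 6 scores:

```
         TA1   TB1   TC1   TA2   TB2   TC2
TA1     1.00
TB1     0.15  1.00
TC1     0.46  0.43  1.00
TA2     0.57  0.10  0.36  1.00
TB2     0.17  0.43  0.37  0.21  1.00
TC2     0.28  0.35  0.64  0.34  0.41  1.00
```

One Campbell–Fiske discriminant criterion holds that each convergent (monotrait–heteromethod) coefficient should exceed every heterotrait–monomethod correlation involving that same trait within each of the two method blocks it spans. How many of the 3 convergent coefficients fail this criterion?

Checking each validity diagonal entry against its comparison values:
TA (methods 1·2): 0.57 vs {0.15, 0.21, 0.46, 0.34} → pass.
TB (methods 1·2): 0.43 vs {0.15, 0.21, 0.43, 0.41} → fail.
TC (methods 1·2): 0.64 vs {0.46, 0.34, 0.43, 0.41} → pass.
1 of 3 fail.

1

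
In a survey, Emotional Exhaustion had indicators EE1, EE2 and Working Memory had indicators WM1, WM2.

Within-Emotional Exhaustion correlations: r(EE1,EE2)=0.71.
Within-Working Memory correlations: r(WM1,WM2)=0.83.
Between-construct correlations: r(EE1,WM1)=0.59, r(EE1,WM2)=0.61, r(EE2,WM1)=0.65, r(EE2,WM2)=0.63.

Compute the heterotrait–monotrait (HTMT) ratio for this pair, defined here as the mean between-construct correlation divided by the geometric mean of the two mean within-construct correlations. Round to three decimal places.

Between-construct mean = 2.48/4 = 0.6200.
Mean within-EE = 0.71/1 = 0.7100; mean within-WM = 0.83/1 = 0.8300.
Geometric mean = √(0.7100 × 0.8300) = 0.7677.
HTMT = 0.6200 / 0.7677 = 0.808.

0.808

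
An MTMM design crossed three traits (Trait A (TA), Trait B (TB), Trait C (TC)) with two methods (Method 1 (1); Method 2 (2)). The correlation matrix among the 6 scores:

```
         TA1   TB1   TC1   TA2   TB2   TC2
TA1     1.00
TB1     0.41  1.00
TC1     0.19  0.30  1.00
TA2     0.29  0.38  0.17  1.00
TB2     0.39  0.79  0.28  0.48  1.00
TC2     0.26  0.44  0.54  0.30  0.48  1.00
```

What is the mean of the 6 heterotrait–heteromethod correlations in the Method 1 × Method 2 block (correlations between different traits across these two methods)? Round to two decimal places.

0.32

HTHM values (method 1 × method 2): 0.39, 0.26, 0.38, 0.44, 0.17, 0.28; mean = 1.92/6 = 0.32.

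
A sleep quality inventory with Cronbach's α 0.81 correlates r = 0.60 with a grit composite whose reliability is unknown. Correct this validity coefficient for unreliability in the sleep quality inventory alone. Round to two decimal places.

Single correction: r_c = r_obs / √r_xx = 0.60 / √0.81 = 0.60 / 0.9000 ≈ 0.67.

0.67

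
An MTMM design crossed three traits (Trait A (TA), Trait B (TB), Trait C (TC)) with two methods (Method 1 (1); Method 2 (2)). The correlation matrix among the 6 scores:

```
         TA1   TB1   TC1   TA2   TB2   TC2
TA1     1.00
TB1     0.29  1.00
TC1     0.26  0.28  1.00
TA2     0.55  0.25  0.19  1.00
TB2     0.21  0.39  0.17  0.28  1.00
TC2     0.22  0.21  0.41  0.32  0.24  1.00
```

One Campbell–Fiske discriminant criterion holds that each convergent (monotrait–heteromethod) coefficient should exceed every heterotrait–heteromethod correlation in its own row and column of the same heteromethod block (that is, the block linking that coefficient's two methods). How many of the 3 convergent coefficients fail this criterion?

Checking each validity diagonal entry against its comparison values:
TA (methods 1·2): 0.55 vs {0.21, 0.25, 0.22, 0.19} → pass.
TB (methods 1·2): 0.39 vs {0.25, 0.21, 0.21, 0.17} → pass.
TC (methods 1·2): 0.41 vs {0.19, 0.22, 0.17, 0.21} → pass.
0 of 3 fail.

0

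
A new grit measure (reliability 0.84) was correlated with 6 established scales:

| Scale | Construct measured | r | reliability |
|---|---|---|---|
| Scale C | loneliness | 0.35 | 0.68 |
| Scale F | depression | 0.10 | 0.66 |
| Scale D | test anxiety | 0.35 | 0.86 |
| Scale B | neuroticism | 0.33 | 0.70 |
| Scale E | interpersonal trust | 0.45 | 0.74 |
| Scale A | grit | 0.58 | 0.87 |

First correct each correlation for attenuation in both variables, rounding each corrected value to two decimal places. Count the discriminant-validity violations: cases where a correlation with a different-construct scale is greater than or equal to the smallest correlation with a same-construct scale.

0

Disattenuated r (r / √(r_scale · r_new)):
  Scale C (disc): 0.35 / √(0.68·0.84) = 0.46
  Scale F (disc): 0.10 / √(0.66·0.84) = 0.13
  Scale D (disc): 0.35 / √(0.86·0.84) = 0.41
  Scale B (disc): 0.33 / √(0.70·0.84) = 0.43
  Scale E (disc): 0.45 / √(0.74·0.84) = 0.57
  Scale A (conv): 0.58 / √(0.87·0.84) = 0.68
Smallest convergent = 0.68. Discriminant values: 0.46, 0.13, 0.41, 0.43, 0.57; count ≥ 0.68 → 0.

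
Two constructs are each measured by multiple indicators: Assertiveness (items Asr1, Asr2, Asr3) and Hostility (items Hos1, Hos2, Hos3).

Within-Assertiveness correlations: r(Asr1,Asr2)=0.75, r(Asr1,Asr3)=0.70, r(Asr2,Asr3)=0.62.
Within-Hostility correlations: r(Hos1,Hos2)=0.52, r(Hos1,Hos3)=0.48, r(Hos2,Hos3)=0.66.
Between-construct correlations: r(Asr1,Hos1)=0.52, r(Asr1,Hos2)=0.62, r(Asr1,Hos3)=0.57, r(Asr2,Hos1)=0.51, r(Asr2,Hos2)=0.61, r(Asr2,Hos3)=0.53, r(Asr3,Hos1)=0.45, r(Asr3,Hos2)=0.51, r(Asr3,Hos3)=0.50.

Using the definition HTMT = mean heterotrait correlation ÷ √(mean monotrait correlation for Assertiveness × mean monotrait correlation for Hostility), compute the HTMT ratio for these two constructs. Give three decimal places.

Mean heterotrait r = 4.82/9 = 0.5356.
Mean within-Asr = 2.07/3 = 0.6900; mean within-Hos = 1.66/3 = 0.5533.
Geometric mean = √(0.6900 × 0.5533) = 0.6179.
HTMT = 0.5356 / 0.6179 = 0.867.

0.867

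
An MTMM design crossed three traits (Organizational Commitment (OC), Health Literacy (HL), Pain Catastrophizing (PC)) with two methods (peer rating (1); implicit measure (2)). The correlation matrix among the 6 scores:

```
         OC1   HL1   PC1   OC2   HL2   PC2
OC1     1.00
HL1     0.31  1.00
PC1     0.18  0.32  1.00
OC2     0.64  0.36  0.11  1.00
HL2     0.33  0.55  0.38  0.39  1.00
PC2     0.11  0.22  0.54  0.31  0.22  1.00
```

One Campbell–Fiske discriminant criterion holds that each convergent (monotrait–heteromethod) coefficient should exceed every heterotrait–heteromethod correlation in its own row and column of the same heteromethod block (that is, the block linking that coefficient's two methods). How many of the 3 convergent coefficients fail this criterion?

Convergent coefficients and their comparison sets:
OC (methods 1·2): 0.64 vs {0.33, 0.36, 0.11, 0.11} → pass.
HL (methods 1·2): 0.55 vs {0.36, 0.33, 0.22, 0.38} → pass.
PC (methods 1·2): 0.54 vs {0.11, 0.11, 0.38, 0.22} → pass.
0 of 3 fail.

0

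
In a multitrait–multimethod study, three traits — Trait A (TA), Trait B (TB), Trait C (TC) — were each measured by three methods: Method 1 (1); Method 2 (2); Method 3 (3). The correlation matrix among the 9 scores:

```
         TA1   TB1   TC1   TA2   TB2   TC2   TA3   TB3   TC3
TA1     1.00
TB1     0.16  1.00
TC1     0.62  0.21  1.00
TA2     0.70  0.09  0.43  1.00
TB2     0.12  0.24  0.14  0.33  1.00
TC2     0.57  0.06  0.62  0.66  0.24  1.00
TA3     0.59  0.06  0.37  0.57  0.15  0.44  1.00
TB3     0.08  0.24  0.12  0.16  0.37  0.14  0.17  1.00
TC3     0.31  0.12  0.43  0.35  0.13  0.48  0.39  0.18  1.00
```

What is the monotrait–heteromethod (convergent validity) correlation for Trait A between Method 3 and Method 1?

0.59

Same trait (TA), different methods: r(TA3, TA1) = 0.59.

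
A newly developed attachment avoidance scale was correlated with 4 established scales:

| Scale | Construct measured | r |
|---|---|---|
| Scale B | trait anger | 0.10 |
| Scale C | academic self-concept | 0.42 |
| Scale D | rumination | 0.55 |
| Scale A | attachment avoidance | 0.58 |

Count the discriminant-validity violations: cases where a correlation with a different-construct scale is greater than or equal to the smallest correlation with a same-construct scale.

Convergent (same construct = attachment avoidance): Scale A.
Smallest convergent = 0.58. Discriminant values: 0.10, 0.42, 0.55; count ≥ 0.58 → 0.

0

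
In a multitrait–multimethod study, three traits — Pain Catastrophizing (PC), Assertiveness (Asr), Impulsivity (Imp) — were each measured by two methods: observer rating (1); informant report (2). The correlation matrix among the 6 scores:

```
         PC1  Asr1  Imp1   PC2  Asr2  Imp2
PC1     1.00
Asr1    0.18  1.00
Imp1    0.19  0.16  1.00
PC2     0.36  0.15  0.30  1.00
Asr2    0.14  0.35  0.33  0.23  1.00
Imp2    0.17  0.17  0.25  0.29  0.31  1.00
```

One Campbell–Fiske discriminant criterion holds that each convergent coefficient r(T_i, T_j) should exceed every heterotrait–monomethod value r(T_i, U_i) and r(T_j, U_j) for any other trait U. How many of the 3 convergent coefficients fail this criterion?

1

Each convergent coefficient versus the relevant comparison correlations:
PC (methods 1·2): 0.36 vs {0.18, 0.23, 0.19, 0.29} → pass.
Asr (methods 1·2): 0.35 vs {0.18, 0.23, 0.16, 0.31} → pass.
Imp (methods 1·2): 0.25 vs {0.19, 0.29, 0.16, 0.31} → fail.
1 of 3 fail.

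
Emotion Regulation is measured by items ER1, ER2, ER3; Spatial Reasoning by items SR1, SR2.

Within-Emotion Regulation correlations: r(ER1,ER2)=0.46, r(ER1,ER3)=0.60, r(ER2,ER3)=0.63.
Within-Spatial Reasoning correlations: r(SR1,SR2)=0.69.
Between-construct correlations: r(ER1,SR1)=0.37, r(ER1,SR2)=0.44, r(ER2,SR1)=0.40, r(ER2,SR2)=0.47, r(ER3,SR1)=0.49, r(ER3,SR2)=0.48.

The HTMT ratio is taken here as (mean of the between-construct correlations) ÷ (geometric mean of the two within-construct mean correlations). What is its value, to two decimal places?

Between-construct mean = 2.65/6 = 0.4417.
Mean within-ER = 1.69/3 = 0.5633; mean within-SR = 0.69/1 = 0.6900.
Geometric mean = √(0.5633 × 0.6900) = 0.6234.
HTMT = 0.4417 / 0.6234 = 0.71.

0.71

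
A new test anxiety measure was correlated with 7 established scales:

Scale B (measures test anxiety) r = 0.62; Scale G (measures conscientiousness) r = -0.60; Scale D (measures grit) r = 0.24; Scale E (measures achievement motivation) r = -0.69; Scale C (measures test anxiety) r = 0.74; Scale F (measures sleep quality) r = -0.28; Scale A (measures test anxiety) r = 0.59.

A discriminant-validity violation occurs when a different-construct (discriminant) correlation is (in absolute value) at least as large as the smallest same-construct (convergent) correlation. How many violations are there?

Convergent (same construct = test anxiety): Scale B, Scale C, Scale A.
Smallest convergent = 0.59. Discriminant |r|: 0.60, 0.24, 0.69, 0.28; count ≥ 0.59 → 2.

2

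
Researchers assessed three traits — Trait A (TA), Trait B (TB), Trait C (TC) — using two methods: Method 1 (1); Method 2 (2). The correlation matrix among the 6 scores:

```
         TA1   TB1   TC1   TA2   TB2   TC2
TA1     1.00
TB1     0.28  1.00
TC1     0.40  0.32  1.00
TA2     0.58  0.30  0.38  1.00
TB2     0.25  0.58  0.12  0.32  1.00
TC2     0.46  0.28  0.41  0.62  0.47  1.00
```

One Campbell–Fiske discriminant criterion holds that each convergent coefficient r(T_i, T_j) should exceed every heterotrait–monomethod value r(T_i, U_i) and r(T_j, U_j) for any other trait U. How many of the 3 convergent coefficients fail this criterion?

2

Each convergent coefficient versus the relevant comparison correlations:
TA (methods 1·2): 0.58 vs {0.28, 0.32, 0.40, 0.62} → fail.
TB (methods 1·2): 0.58 vs {0.28, 0.32, 0.32, 0.47} → pass.
TC (methods 1·2): 0.41 vs {0.40, 0.62, 0.32, 0.47} → fail.
2 of 3 fail.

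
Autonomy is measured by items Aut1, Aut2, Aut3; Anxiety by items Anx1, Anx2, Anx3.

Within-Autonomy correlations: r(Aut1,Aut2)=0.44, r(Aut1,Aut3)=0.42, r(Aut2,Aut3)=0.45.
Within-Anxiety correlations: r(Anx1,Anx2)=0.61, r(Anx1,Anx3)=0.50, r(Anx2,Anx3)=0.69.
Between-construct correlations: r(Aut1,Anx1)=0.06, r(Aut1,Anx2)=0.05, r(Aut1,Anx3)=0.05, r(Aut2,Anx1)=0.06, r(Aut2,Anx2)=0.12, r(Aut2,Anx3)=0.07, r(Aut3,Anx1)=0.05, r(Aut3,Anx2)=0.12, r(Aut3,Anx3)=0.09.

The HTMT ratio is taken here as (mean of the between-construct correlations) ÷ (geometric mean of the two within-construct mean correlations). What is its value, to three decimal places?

Mean heterotrait r = 0.67/9 = 0.0744.
Mean within-Aut = 1.31/3 = 0.4367; mean within-Anx = 1.80/3 = 0.6000.
Geometric mean = √(0.4367 × 0.6000) = 0.5119.
HTMT = 0.0744 / 0.5119 = 0.145.

0.145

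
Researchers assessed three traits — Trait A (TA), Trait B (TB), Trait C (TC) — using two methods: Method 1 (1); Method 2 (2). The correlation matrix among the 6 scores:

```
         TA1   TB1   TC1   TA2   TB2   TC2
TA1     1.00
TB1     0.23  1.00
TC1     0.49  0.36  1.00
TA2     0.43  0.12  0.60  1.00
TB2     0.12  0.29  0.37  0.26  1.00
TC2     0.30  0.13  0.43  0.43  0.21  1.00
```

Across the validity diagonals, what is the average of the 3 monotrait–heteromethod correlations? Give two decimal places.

0.38

Convergent values: 0.43, 0.29, 0.43; mean = 1.15/3 = 0.38.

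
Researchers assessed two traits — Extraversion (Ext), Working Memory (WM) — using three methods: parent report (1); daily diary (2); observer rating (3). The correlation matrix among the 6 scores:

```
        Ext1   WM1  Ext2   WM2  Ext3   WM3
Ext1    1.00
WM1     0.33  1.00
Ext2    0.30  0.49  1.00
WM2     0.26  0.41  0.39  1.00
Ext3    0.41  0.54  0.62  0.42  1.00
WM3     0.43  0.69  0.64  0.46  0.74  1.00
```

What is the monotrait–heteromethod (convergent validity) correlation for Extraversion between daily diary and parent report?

Same trait (Ext), different methods: r(Ext2, Ext1) = 0.30.

0.30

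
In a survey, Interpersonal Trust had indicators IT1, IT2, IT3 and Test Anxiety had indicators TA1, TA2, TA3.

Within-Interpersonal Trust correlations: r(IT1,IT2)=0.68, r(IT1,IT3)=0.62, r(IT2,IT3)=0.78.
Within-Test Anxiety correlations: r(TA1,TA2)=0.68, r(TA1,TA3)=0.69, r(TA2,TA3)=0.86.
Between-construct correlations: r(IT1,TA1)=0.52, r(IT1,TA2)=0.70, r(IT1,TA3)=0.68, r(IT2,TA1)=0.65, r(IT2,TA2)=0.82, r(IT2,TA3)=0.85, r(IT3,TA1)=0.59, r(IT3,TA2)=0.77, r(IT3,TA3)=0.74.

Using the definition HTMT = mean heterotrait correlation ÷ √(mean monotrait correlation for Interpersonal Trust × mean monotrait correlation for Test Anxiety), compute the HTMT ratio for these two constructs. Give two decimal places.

0.98

Mean between = 6.32/9 = 0.7022.
Mean within-IT = 2.08/3 = 0.6933; mean within-TA = 2.23/3 = 0.7433.
Geometric mean = √(0.6933 × 0.7433) = 0.7179.
HTMT = 0.7022 / 0.7179 = 0.98.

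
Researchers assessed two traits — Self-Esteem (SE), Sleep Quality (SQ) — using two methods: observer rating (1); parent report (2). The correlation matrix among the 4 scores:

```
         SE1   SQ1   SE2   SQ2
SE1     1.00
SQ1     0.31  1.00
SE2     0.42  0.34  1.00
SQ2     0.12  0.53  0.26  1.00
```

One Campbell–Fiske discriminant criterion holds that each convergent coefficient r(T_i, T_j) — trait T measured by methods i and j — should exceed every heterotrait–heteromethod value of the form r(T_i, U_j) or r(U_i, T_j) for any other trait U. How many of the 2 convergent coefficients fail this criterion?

Checking each validity diagonal entry against its comparison values:
SE (methods 1·2): 0.42 vs {0.12, 0.34} → pass.
SQ (methods 1·2): 0.53 vs {0.34, 0.12} → pass.
0 of 2 fail.

0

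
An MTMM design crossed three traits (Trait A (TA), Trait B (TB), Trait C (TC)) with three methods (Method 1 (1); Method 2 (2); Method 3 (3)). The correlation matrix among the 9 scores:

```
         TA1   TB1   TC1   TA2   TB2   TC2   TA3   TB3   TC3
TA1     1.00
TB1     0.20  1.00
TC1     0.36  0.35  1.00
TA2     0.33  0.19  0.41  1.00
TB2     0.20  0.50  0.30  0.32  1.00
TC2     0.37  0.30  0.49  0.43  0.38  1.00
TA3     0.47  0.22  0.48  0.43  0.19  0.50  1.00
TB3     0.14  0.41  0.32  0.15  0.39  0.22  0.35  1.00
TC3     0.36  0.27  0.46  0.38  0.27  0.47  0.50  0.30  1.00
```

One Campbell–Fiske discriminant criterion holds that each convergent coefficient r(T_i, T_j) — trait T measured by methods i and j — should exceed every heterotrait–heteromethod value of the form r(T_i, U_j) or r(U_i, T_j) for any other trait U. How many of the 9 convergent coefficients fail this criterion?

Checking each validity diagonal entry against its comparison values:
TA (methods 1·2): 0.33 vs {0.20, 0.19, 0.37, 0.41} → fail.
TA (methods 1·3): 0.47 vs {0.14, 0.22, 0.36, 0.48} → fail.
TA (methods 2·3): 0.43 vs {0.15, 0.19, 0.38, 0.50} → fail.
TB (methods 1·2): 0.50 vs {0.19, 0.20, 0.30, 0.30} → pass.
TB (methods 1·3): 0.41 vs {0.22, 0.14, 0.27, 0.32} → pass.
TB (methods 2·3): 0.39 vs {0.19, 0.15, 0.27, 0.22} → pass.
TC (methods 1·2): 0.49 vs {0.41, 0.37, 0.30, 0.30} → pass.
TC (methods 1·3): 0.46 vs {0.48, 0.36, 0.32, 0.27} → fail.
TC (methods 2·3): 0.47 vs {0.50, 0.38, 0.22, 0.27} → fail.
5 of 9 fail.

5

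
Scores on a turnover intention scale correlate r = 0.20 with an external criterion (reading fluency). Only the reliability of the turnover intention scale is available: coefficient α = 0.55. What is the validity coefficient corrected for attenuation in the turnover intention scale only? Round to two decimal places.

Single correction: r_c = r_obs / √r_xx = 0.20 / √0.55 = 0.20 / 0.7416 ≈ 0.27.

0.27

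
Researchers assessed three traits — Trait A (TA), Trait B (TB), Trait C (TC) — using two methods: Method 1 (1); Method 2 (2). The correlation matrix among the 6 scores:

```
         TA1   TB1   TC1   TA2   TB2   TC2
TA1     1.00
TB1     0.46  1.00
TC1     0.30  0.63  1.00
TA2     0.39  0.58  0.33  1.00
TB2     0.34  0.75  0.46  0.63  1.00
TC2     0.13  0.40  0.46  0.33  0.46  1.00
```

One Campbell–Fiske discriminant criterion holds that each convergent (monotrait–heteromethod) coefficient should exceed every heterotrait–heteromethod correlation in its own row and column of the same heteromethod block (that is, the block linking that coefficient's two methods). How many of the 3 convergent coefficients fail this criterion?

Convergent coefficients and their comparison sets:
TA (methods 1·2): 0.39 vs {0.34, 0.58, 0.13, 0.33} → fail.
TB (methods 1·2): 0.75 vs {0.58, 0.34, 0.40, 0.46} → pass.
TC (methods 1·2): 0.46 vs {0.33, 0.13, 0.46, 0.40} → fail.
2 of 3 fail.

2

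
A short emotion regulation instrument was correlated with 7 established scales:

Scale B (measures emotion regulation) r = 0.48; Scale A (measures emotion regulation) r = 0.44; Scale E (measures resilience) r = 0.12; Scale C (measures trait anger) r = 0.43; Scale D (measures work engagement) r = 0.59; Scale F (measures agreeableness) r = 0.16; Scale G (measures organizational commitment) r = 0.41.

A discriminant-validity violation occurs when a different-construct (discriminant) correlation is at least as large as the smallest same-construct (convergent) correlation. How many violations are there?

Convergent (same construct = emotion regulation): Scale B, Scale A.
Smallest convergent = 0.44. Discriminant values: 0.12, 0.43, 0.59, 0.16, 0.41; count ≥ 0.44 → 1.

1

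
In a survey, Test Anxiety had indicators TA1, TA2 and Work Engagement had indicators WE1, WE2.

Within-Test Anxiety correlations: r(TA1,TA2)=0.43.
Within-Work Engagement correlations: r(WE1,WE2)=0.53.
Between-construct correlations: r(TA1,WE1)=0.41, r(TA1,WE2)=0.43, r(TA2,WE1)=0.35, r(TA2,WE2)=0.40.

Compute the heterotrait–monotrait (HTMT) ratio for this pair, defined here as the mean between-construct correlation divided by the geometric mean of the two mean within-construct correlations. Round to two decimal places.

0.83

Mean between = 1.59/4 = 0.3975.
Mean within-TA = 0.43/1 = 0.4300; mean within-WE = 0.53/1 = 0.5300.
Geometric mean = √(0.4300 × 0.5300) = 0.4774.
HTMT = 0.3975 / 0.4774 = 0.83.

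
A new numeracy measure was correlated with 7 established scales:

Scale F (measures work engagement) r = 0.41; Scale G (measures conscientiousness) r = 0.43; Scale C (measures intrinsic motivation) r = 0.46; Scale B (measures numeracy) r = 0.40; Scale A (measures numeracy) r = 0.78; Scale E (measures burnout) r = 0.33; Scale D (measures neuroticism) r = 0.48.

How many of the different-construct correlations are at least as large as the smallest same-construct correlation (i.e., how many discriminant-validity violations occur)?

Convergent (same construct = numeracy): Scale B, Scale A.
Smallest convergent = 0.40. Discriminant values: 0.41, 0.43, 0.46, 0.33, 0.48; count ≥ 0.40 → 4.

4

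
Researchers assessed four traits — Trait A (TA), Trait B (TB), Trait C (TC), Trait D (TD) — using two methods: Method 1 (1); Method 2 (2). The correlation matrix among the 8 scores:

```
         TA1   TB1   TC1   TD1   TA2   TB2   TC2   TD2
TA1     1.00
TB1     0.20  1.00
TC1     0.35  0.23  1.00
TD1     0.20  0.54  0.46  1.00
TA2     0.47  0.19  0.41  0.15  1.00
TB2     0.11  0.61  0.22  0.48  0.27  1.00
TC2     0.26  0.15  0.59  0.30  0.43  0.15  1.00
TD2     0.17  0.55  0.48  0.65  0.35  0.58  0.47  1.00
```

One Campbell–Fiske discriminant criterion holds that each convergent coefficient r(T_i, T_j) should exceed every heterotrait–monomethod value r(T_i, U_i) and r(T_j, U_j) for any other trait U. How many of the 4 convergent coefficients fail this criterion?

Each convergent coefficient versus the relevant comparison correlations:
TA (methods 1·2): 0.47 vs {0.20, 0.27, 0.35, 0.43, 0.20, 0.35} → pass.
TB (methods 1·2): 0.61 vs {0.20, 0.27, 0.23, 0.15, 0.54, 0.58} → pass.
TC (methods 1·2): 0.59 vs {0.35, 0.43, 0.23, 0.15, 0.46, 0.47} → pass.
TD (methods 1·2): 0.65 vs {0.20, 0.35, 0.54, 0.58, 0.46, 0.47} → pass.
0 of 4 fail.

0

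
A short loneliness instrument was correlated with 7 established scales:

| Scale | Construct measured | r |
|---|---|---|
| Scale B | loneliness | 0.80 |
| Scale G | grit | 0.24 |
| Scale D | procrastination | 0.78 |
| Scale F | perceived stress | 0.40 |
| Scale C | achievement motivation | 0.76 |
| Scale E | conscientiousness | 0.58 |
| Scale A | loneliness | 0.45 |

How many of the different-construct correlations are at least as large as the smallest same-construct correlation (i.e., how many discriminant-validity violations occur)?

3

Convergent (same construct = loneliness): Scale B, Scale A.
Smallest convergent = 0.45. Discriminant values: 0.24, 0.78, 0.40, 0.76, 0.58; count ≥ 0.45 → 3.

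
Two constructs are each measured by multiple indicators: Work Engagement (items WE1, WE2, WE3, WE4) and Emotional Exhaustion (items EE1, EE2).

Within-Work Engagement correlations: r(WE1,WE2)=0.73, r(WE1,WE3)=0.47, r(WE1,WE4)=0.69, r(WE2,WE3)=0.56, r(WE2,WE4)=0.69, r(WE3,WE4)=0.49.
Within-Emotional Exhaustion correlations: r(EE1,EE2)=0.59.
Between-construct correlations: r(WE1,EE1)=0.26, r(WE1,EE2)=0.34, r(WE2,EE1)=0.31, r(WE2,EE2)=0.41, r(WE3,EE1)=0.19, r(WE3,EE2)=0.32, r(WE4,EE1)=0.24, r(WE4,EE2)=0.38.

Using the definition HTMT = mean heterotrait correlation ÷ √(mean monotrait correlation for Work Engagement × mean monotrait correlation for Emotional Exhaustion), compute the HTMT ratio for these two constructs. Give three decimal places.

0.513

Mean heterotrait r = 2.45/8 = 0.3063.
Mean within-WE = 3.63/6 = 0.6050; mean within-EE = 0.59/1 = 0.5900.
Geometric mean = √(0.6050 × 0.5900) = 0.5975.
HTMT = 0.3063 / 0.5975 = 0.513.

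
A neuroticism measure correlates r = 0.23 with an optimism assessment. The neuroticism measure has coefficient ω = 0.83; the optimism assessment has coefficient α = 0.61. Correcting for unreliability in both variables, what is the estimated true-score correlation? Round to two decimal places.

r_true = r_obs / √(r_xx · r_yy) = 0.23 / √(0.83 × 0.61) = 0.23 / √0.5063 = 0.23 / 0.7115 ≈ 0.32.

0.32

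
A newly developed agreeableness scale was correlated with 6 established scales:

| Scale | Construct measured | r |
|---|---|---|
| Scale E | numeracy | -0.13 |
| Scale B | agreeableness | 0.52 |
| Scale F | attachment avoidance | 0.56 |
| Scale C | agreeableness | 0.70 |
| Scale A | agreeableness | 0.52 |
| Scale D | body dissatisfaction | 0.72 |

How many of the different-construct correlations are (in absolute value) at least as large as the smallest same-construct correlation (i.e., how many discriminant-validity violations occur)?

Convergent (same construct = agreeableness): Scale B, Scale C, Scale A.
Smallest convergent = 0.52. Discriminant |r|: 0.13, 0.56, 0.72; count ≥ 0.52 → 2.

2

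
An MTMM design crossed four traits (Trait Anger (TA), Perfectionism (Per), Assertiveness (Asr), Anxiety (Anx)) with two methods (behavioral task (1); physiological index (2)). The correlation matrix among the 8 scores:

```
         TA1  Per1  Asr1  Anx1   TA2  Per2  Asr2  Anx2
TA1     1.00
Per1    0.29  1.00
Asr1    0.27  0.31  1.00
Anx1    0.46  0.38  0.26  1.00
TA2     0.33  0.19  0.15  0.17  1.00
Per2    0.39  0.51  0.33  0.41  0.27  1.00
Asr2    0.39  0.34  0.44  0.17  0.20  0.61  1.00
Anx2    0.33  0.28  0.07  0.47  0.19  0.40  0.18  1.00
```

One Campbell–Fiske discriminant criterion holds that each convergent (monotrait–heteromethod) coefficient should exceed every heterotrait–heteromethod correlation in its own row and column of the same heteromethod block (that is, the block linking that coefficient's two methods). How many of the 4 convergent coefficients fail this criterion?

Convergent coefficients and their comparison sets:
TA (methods 1·2): 0.33 vs {0.39, 0.19, 0.39, 0.15, 0.33, 0.17} → fail.
Per (methods 1·2): 0.51 vs {0.19, 0.39, 0.34, 0.33, 0.28, 0.41} → pass.
Asr (methods 1·2): 0.44 vs {0.15, 0.39, 0.33, 0.34, 0.07, 0.17} → pass.
Anx (methods 1·2): 0.47 vs {0.17, 0.33, 0.41, 0.28, 0.17, 0.07} → pass.
1 of 4 fail.

1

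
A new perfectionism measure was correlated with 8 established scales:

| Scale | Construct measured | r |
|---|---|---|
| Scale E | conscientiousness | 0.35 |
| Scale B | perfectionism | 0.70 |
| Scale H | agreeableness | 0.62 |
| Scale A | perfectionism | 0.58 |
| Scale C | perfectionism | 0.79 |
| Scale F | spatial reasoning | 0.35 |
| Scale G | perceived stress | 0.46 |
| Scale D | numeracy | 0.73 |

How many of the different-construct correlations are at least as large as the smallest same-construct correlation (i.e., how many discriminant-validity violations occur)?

Convergent (same construct = perfectionism): Scale B, Scale A, Scale C.
Smallest convergent = 0.58. Discriminant values: 0.35, 0.62, 0.35, 0.46, 0.73; count ≥ 0.58 → 2.

2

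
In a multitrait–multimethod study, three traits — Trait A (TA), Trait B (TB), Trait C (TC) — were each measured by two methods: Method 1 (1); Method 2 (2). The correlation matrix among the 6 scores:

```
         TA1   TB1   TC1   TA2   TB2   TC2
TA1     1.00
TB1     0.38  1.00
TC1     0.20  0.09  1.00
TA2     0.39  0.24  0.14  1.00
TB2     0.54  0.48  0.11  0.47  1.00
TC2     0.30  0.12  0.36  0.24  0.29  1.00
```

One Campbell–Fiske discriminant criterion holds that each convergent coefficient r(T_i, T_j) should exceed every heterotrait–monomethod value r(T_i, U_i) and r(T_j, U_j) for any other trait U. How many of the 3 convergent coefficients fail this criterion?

1

Each convergent coefficient versus the relevant comparison correlations:
TA (methods 1·2): 0.39 vs {0.38, 0.47, 0.20, 0.24} → fail.
TB (methods 1·2): 0.48 vs {0.38, 0.47, 0.09, 0.29} → pass.
TC (methods 1·2): 0.36 vs {0.20, 0.24, 0.09, 0.29} → pass.
1 of 3 fail.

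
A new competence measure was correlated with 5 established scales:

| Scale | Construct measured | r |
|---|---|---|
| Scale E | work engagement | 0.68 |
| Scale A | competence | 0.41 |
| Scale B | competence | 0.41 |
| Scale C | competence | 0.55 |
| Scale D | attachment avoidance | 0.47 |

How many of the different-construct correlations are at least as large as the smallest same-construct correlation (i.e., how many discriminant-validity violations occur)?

2

Convergent (same construct = competence): Scale A, Scale B, Scale C.
Smallest convergent = 0.41. Discriminant values: 0.68, 0.47; count ≥ 0.41 → 2.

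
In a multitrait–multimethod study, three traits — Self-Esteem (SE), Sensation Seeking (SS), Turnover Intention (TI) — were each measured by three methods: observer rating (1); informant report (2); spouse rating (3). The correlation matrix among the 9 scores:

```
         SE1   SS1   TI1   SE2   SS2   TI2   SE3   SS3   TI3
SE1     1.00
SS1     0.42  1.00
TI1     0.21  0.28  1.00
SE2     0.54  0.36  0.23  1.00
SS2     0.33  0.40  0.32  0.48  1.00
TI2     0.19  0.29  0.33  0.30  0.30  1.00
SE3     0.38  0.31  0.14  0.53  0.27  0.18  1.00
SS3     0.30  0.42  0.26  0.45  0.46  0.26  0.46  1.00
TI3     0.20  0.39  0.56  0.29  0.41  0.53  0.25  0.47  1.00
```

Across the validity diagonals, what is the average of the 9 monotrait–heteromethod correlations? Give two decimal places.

0.46

Convergent values: 0.54, 0.38, 0.53, 0.40, 0.42, 0.46, 0.33, 0.56, 0.53; mean = 4.15/9 = 0.46.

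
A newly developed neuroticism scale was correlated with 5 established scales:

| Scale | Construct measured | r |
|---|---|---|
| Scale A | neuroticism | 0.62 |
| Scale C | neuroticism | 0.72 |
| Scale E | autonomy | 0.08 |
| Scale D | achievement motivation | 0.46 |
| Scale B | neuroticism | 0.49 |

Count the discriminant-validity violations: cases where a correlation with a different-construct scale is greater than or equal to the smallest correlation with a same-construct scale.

Convergent (same construct = neuroticism): Scale A, Scale C, Scale B.
Smallest convergent = 0.49. Discriminant values: 0.08, 0.46; count ≥ 0.49 → 0.

0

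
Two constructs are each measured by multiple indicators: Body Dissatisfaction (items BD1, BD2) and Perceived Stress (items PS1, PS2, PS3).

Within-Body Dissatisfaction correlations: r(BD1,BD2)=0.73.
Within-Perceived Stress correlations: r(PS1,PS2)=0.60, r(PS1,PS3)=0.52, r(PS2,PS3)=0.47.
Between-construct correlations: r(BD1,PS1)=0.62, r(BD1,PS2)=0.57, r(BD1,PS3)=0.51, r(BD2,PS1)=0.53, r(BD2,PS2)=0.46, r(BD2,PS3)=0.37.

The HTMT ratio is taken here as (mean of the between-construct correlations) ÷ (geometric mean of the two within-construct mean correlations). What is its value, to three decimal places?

Between-construct mean = 3.06/6 = 0.5100.
Mean within-BD = 0.73/1 = 0.7300; mean within-PS = 1.59/3 = 0.5300.
Geometric mean = √(0.7300 × 0.5300) = 0.6220.
HTMT = 0.5100 / 0.6220 = 0.820.

0.820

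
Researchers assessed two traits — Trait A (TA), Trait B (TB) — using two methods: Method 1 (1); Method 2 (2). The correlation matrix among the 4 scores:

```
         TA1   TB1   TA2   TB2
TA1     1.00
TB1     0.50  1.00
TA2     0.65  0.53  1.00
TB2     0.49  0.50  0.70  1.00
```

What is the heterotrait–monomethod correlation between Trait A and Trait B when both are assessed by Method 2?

0.70

Different traits, same method: r(TA2, TB2) = 0.70.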